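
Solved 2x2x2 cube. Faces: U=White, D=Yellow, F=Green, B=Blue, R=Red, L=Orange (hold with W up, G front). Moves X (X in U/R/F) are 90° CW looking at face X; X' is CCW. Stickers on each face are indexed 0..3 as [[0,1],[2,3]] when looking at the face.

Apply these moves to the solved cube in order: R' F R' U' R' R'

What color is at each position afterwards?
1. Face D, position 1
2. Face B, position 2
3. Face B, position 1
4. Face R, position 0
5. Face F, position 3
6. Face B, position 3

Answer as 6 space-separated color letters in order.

After move 1 (R'): R=RRRR U=WBWB F=GWGW D=YGYG B=YBYB
After move 2 (F): F=GGWW U=WBOO R=WRBR D=RRYG L=OYOG
After move 3 (R'): R=RRWB U=WYOY F=GBWO D=RGYW B=GBRB
After move 4 (U'): U=YYWO F=OYWO R=GBWB B=RRRB L=GBOG
After move 5 (R'): R=BBGW U=YRWR F=OYWO D=RYYO B=WRGB
After move 6 (R'): R=BWBG U=YGWW F=ORWR D=RYYO B=ORYB
Query 1: D[1] = Y
Query 2: B[2] = Y
Query 3: B[1] = R
Query 4: R[0] = B
Query 5: F[3] = R
Query 6: B[3] = B

Answer: Y Y R B R B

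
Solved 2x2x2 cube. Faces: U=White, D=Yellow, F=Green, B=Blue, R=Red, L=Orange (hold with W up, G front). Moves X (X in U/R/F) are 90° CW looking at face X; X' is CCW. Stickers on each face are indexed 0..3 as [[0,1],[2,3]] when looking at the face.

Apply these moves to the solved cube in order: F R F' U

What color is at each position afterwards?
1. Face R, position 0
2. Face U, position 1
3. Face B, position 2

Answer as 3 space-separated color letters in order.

After move 1 (F): F=GGGG U=WWOO R=WRWR D=RRYY L=OYOY
After move 2 (R): R=WWRR U=WGOG F=GRGY D=RBYB B=OBWB
After move 3 (F'): F=RYGG U=WGWR R=BWRR D=YYYB L=OGOO
After move 4 (U): U=WWRG F=BWGG R=OBRR B=OGWB L=RYOO
Query 1: R[0] = O
Query 2: U[1] = W
Query 3: B[2] = W

Answer: O W W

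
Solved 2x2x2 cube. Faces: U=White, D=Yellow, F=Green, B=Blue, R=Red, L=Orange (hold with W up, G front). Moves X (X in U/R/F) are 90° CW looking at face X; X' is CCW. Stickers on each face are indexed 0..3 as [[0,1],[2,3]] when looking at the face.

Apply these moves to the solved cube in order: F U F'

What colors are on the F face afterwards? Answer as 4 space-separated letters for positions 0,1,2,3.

After move 1 (F): F=GGGG U=WWOO R=WRWR D=RRYY L=OYOY
After move 2 (U): U=OWOW F=WRGG R=BBWR B=OYBB L=GGOY
After move 3 (F'): F=RGWG U=OWBW R=RBRR D=GYYY L=GWOO
Query: F face = RGWG

Answer: R G W G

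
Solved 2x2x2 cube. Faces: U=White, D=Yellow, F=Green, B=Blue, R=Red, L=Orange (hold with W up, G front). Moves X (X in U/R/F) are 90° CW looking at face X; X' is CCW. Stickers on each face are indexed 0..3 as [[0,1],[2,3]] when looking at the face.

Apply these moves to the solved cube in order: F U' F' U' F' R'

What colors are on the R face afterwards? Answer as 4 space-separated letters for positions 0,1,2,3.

After move 1 (F): F=GGGG U=WWOO R=WRWR D=RRYY L=OYOY
After move 2 (U'): U=WOWO F=OYGG R=GGWR B=WRBB L=BBOY
After move 3 (F'): F=YGOG U=WOGW R=RGRR D=BYYY L=BOOW
After move 4 (U'): U=OWWG F=BOOG R=YGRR B=RGBB L=WROW
After move 5 (F'): F=OGBO U=OWYR R=YGBR D=RWYY L=WGOW
After move 6 (R'): R=GRYB U=OBYR F=OWBR D=RGYO B=YGWB
Query: R face = GRYB

Answer: G R Y B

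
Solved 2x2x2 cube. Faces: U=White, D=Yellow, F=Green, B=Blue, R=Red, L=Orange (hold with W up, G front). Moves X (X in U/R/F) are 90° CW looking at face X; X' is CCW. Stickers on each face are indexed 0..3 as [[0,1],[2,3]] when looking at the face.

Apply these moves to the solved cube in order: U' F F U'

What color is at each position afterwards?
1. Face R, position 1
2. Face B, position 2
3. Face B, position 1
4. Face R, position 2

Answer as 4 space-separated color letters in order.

Answer: G B G B

Derivation:
After move 1 (U'): U=WWWW F=OOGG R=GGRR B=RRBB L=BBOO
After move 2 (F): F=GOGO U=WWOB R=WGWR D=RGYY L=BYOY
After move 3 (F): F=GGOO U=WWYY R=OGBR D=WWYY L=BROG
After move 4 (U'): U=WYWY F=BROO R=GGBR B=OGBB L=RROG
Query 1: R[1] = G
Query 2: B[2] = B
Query 3: B[1] = G
Query 4: R[2] = B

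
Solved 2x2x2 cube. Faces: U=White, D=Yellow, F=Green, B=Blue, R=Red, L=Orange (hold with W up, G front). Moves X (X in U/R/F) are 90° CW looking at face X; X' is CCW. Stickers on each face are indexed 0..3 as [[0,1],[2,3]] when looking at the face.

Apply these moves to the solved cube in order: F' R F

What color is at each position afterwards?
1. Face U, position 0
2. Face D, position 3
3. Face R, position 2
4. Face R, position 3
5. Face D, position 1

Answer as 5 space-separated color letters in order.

After move 1 (F'): F=GGGG U=WWRR R=YRYR D=OOYY L=OWOW
After move 2 (R): R=YYRR U=WGRG F=GOGY D=OBYB B=RBWB
After move 3 (F): F=GGYO U=WGWW R=RYGR D=RYYB L=OOOB
Query 1: U[0] = W
Query 2: D[3] = B
Query 3: R[2] = G
Query 4: R[3] = R
Query 5: D[1] = Y

Answer: W B G R Y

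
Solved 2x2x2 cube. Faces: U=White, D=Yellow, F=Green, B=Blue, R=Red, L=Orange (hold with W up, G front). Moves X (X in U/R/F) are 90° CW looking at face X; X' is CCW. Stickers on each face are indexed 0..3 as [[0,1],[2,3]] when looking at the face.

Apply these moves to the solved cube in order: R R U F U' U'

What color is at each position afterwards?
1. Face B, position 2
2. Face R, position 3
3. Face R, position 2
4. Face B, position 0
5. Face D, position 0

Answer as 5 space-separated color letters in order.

After move 1 (R): R=RRRR U=WGWG F=GYGY D=YBYB B=WBWB
After move 2 (R): R=RRRR U=WYWY F=GBGB D=YWYW B=GBGB
After move 3 (U): U=WWYY F=RRGB R=GBRR B=OOGB L=GBOO
After move 4 (F): F=GRBR U=WWOB R=YBYR D=RGYW L=GYOW
After move 5 (U'): U=WBWO F=GYBR R=GRYR B=YBGB L=OOOW
After move 6 (U'): U=BOWW F=OOBR R=GYYR B=GRGB L=YBOW
Query 1: B[2] = G
Query 2: R[3] = R
Query 3: R[2] = Y
Query 4: B[0] = G
Query 5: D[0] = R

Answer: G R Y G R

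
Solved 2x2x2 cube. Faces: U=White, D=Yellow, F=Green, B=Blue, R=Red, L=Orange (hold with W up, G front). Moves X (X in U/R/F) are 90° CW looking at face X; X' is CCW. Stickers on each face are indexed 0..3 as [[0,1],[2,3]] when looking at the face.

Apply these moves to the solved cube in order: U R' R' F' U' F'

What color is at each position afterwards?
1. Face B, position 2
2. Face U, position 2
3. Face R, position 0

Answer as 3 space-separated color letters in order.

Answer: R B O

Derivation:
After move 1 (U): U=WWWW F=RRGG R=BBRR B=OOBB L=GGOO
After move 2 (R'): R=BRBR U=WBWO F=RWGW D=YRYG B=YOYB
After move 3 (R'): R=RRBB U=WYWY F=RBGO D=YWYW B=GORB
After move 4 (F'): F=BORG U=WYRB R=WRYB D=GOYW L=GYOW
After move 5 (U'): U=YBWR F=GYRG R=BOYB B=WRRB L=GOOW
After move 6 (F'): F=YGGR U=YBBY R=OOGB D=OWYW L=GROW
Query 1: B[2] = R
Query 2: U[2] = B
Query 3: R[0] = O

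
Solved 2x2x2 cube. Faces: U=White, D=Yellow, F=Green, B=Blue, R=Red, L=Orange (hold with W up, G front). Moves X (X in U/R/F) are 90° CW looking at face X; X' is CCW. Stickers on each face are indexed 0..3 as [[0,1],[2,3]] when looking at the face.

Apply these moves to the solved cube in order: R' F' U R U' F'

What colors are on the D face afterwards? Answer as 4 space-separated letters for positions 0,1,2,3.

Answer: B W Y O

Derivation:
After move 1 (R'): R=RRRR U=WBWB F=GWGW D=YGYG B=YBYB
After move 2 (F'): F=WWGG U=WBRR R=GRYR D=OOYG L=OBOW
After move 3 (U): U=RWRB F=GRGG R=YBYR B=OBYB L=WWOW
After move 4 (R): R=YYRB U=RRRG F=GOGG D=OYYO B=BBWB
After move 5 (U'): U=RGRR F=WWGG R=GORB B=YYWB L=BBOW
After move 6 (F'): F=WGWG U=RGGR R=YOOB D=BWYO L=BROR
Query: D face = BWYO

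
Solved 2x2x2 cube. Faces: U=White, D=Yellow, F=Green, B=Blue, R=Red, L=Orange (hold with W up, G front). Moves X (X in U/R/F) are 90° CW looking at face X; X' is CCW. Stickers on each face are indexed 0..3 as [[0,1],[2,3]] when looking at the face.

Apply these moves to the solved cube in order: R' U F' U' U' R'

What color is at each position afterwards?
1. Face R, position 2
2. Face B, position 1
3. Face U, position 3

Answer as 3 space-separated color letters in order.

After move 1 (R'): R=RRRR U=WBWB F=GWGW D=YGYG B=YBYB
After move 2 (U): U=WWBB F=RRGW R=YBRR B=OOYB L=GWOO
After move 3 (F'): F=RWRG U=WWYR R=GBYR D=WOYG L=GBOB
After move 4 (U'): U=WRWY F=GBRG R=RWYR B=GBYB L=OOOB
After move 5 (U'): U=RYWW F=OORG R=GBYR B=RWYB L=GBOB
After move 6 (R'): R=BRGY U=RYWR F=OYRW D=WOYG B=GWOB
Query 1: R[2] = G
Query 2: B[1] = W
Query 3: U[3] = R

Answer: G W R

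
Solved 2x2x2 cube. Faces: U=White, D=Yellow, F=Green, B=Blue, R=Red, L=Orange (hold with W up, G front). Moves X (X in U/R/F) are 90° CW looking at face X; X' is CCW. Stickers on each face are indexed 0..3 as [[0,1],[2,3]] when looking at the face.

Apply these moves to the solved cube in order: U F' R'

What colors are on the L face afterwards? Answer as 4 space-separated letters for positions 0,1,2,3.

Answer: G W O W

Derivation:
After move 1 (U): U=WWWW F=RRGG R=BBRR B=OOBB L=GGOO
After move 2 (F'): F=RGRG U=WWBR R=YBYR D=GOYY L=GWOW
After move 3 (R'): R=BRYY U=WBBO F=RWRR D=GGYG B=YOOB
Query: L face = GWOW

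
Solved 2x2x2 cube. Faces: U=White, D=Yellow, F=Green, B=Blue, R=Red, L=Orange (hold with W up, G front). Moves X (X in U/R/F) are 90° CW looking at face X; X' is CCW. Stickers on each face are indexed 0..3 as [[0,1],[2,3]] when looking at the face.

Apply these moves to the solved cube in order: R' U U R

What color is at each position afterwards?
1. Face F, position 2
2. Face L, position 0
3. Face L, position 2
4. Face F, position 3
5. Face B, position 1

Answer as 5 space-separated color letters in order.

Answer: G R O G W

Derivation:
After move 1 (R'): R=RRRR U=WBWB F=GWGW D=YGYG B=YBYB
After move 2 (U): U=WWBB F=RRGW R=YBRR B=OOYB L=GWOO
After move 3 (U): U=BWBW F=YBGW R=OORR B=GWYB L=RROO
After move 4 (R): R=RORO U=BBBW F=YGGG D=YYYG B=WWWB
Query 1: F[2] = G
Query 2: L[0] = R
Query 3: L[2] = O
Query 4: F[3] = G
Query 5: B[1] = W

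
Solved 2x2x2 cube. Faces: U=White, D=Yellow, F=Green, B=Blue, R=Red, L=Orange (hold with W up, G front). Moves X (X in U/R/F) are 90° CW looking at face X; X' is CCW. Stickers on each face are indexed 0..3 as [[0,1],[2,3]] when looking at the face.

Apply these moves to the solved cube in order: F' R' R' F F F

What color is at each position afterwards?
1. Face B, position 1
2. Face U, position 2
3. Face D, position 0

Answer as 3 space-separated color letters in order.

After move 1 (F'): F=GGGG U=WWRR R=YRYR D=OOYY L=OWOW
After move 2 (R'): R=RRYY U=WBRB F=GWGR D=OGYG B=YBOB
After move 3 (R'): R=RYRY U=WORY F=GBGB D=OWYR B=GBGB
After move 4 (F): F=GGBB U=WOWW R=RYYY D=RRYR L=OOOW
After move 5 (F): F=BGBG U=WOWO R=WYWY D=YRYR L=OROR
After move 6 (F): F=BBGG U=WORR R=WYOY D=WWYR L=OYOR
Query 1: B[1] = B
Query 2: U[2] = R
Query 3: D[0] = W

Answer: B R W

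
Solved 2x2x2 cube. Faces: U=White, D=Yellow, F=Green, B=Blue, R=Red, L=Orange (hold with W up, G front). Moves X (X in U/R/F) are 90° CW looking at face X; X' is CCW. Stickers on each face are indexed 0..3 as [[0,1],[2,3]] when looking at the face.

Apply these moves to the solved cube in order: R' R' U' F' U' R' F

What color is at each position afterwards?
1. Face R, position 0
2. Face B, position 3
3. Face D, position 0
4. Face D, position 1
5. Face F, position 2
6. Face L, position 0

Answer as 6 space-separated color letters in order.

Answer: Y B O B G R

Derivation:
After move 1 (R'): R=RRRR U=WBWB F=GWGW D=YGYG B=YBYB
After move 2 (R'): R=RRRR U=WYWY F=GBGB D=YWYW B=GBGB
After move 3 (U'): U=YYWW F=OOGB R=GBRR B=RRGB L=GBOO
After move 4 (F'): F=OBOG U=YYGR R=WBYR D=BOYW L=GWOW
After move 5 (U'): U=YRYG F=GWOG R=OBYR B=WBGB L=RROW
After move 6 (R'): R=BROY U=YGYW F=GROG D=BWYG B=WBOB
After move 7 (F): F=OGGR U=YGWR R=YRWY D=OBYG L=RBOW
Query 1: R[0] = Y
Query 2: B[3] = B
Query 3: D[0] = O
Query 4: D[1] = B
Query 5: F[2] = G
Query 6: L[0] = R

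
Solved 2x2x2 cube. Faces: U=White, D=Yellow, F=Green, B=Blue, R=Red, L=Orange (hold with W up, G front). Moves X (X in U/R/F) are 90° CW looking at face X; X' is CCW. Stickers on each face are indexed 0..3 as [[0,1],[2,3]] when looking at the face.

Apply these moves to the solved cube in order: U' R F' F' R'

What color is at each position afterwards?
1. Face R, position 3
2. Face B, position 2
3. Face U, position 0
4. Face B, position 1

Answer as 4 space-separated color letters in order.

Answer: B W W R

Derivation:
After move 1 (U'): U=WWWW F=OOGG R=GGRR B=RRBB L=BBOO
After move 2 (R): R=RGRG U=WOWG F=OYGY D=YBYR B=WRWB
After move 3 (F'): F=YYOG U=WORR R=BGYG D=BOYR L=BGOW
After move 4 (F'): F=YGYO U=WOBY R=OGBG D=GWYR L=BROR
After move 5 (R'): R=GGOB U=WWBW F=YOYY D=GGYO B=RRWB
Query 1: R[3] = B
Query 2: B[2] = W
Query 3: U[0] = W
Query 4: B[1] = R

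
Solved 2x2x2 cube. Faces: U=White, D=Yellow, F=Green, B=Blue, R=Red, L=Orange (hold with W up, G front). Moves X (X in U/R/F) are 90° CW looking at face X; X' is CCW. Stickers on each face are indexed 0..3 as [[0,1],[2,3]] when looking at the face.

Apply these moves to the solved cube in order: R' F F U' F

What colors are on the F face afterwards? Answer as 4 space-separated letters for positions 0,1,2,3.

After move 1 (R'): R=RRRR U=WBWB F=GWGW D=YGYG B=YBYB
After move 2 (F): F=GGWW U=WBOO R=WRBR D=RRYG L=OYOG
After move 3 (F): F=WGWG U=WBGY R=OROR D=BWYG L=OROR
After move 4 (U'): U=BYWG F=ORWG R=WGOR B=ORYB L=YBOR
After move 5 (F): F=WOGR U=BYRB R=WGGR D=OWYG L=YBOW
Query: F face = WOGR

Answer: W O G R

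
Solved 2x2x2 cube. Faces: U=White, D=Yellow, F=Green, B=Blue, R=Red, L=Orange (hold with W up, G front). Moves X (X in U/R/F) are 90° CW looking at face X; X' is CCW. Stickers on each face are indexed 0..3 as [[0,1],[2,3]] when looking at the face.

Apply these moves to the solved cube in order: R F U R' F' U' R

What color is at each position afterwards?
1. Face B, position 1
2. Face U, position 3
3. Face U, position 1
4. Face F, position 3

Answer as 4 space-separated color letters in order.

Answer: R Y O Y

Derivation:
After move 1 (R): R=RRRR U=WGWG F=GYGY D=YBYB B=WBWB
After move 2 (F): F=GGYY U=WGOO R=WRGR D=RRYB L=OYOB
After move 3 (U): U=OWOG F=WRYY R=WBGR B=OYWB L=GGOB
After move 4 (R'): R=BRWG U=OWOO F=WWYG D=RRYY B=BYRB
After move 5 (F'): F=WGWY U=OWBW R=RRRG D=GBYY L=GOOO
After move 6 (U'): U=WWOB F=GOWY R=WGRG B=RRRB L=BYOO
After move 7 (R): R=RWGG U=WOOY F=GBWY D=GRYR B=BRWB
Query 1: B[1] = R
Query 2: U[3] = Y
Query 3: U[1] = O
Query 4: F[3] = Y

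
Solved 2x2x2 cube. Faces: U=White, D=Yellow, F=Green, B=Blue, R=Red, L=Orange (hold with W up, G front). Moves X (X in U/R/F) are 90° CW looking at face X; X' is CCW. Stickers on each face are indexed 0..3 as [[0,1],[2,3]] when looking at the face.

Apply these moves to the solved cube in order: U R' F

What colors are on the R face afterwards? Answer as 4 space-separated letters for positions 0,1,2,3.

Answer: W R O R

Derivation:
After move 1 (U): U=WWWW F=RRGG R=BBRR B=OOBB L=GGOO
After move 2 (R'): R=BRBR U=WBWO F=RWGW D=YRYG B=YOYB
After move 3 (F): F=GRWW U=WBOG R=WROR D=BBYG L=GYOR
Query: R face = WROR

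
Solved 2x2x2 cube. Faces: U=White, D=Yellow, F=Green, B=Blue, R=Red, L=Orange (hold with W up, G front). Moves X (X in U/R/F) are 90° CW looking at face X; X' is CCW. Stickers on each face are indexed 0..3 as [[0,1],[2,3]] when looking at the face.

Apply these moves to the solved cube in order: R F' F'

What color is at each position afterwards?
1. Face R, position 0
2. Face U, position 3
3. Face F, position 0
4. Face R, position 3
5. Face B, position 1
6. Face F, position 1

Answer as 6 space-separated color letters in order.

After move 1 (R): R=RRRR U=WGWG F=GYGY D=YBYB B=WBWB
After move 2 (F'): F=YYGG U=WGRR R=BRYR D=OOYB L=OGOW
After move 3 (F'): F=YGYG U=WGBY R=OROR D=GWYB L=OROR
Query 1: R[0] = O
Query 2: U[3] = Y
Query 3: F[0] = Y
Query 4: R[3] = R
Query 5: B[1] = B
Query 6: F[1] = G

Answer: O Y Y R B G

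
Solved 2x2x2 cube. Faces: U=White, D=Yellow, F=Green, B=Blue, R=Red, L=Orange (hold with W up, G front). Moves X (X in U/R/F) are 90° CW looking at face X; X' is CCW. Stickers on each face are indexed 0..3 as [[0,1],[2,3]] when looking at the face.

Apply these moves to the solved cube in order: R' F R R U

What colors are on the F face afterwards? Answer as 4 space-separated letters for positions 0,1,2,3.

After move 1 (R'): R=RRRR U=WBWB F=GWGW D=YGYG B=YBYB
After move 2 (F): F=GGWW U=WBOO R=WRBR D=RRYG L=OYOG
After move 3 (R): R=BWRR U=WGOW F=GRWG D=RYYY B=OBBB
After move 4 (R): R=RBRW U=WROG F=GYWY D=RBYO B=WBGB
After move 5 (U): U=OWGR F=RBWY R=WBRW B=OYGB L=GYOG
Query: F face = RBWY

Answer: R B W Y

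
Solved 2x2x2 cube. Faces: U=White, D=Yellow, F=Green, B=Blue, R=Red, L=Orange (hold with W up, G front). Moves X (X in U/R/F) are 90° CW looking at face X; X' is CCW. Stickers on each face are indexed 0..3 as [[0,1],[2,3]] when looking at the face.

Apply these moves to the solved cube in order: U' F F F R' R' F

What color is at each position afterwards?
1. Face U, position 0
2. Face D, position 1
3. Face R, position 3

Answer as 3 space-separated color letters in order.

After move 1 (U'): U=WWWW F=OOGG R=GGRR B=RRBB L=BBOO
After move 2 (F): F=GOGO U=WWOB R=WGWR D=RGYY L=BYOY
After move 3 (F): F=GGOO U=WWYY R=OGBR D=WWYY L=BROG
After move 4 (F): F=OGOG U=WWGR R=YGYR D=BOYY L=BWOW
After move 5 (R'): R=GRYY U=WBGR F=OWOR D=BGYG B=YROB
After move 6 (R'): R=RYGY U=WOGY F=OBOR D=BWYR B=GRGB
After move 7 (F): F=OORB U=WOWW R=GYYY D=GRYR L=BBOW
Query 1: U[0] = W
Query 2: D[1] = R
Query 3: R[3] = Y

Answer: W R Y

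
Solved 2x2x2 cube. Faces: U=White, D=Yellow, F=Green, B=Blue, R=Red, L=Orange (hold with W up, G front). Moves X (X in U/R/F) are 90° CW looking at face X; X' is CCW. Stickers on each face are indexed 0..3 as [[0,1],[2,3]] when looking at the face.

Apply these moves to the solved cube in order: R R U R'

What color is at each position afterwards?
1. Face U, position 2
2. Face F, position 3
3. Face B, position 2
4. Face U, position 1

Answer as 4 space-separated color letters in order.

Answer: Y Y W G

Derivation:
After move 1 (R): R=RRRR U=WGWG F=GYGY D=YBYB B=WBWB
After move 2 (R): R=RRRR U=WYWY F=GBGB D=YWYW B=GBGB
After move 3 (U): U=WWYY F=RRGB R=GBRR B=OOGB L=GBOO
After move 4 (R'): R=BRGR U=WGYO F=RWGY D=YRYB B=WOWB
Query 1: U[2] = Y
Query 2: F[3] = Y
Query 3: B[2] = W
Query 4: U[1] = G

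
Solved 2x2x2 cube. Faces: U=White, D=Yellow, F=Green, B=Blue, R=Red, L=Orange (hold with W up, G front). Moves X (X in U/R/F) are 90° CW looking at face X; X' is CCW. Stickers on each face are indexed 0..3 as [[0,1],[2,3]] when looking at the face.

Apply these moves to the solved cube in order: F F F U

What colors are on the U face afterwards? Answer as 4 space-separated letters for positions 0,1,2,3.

Answer: R W R W

Derivation:
After move 1 (F): F=GGGG U=WWOO R=WRWR D=RRYY L=OYOY
After move 2 (F): F=GGGG U=WWYY R=OROR D=WWYY L=OROR
After move 3 (F): F=GGGG U=WWRR R=YRYR D=OOYY L=OWOW
After move 4 (U): U=RWRW F=YRGG R=BBYR B=OWBB L=GGOW
Query: U face = RWRW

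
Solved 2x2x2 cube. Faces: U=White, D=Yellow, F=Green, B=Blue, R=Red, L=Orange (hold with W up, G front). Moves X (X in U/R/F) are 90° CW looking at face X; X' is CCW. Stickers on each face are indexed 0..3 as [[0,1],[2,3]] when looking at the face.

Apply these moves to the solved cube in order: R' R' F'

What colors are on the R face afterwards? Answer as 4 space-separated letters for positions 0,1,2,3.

After move 1 (R'): R=RRRR U=WBWB F=GWGW D=YGYG B=YBYB
After move 2 (R'): R=RRRR U=WYWY F=GBGB D=YWYW B=GBGB
After move 3 (F'): F=BBGG U=WYRR R=WRYR D=OOYW L=OYOW
Query: R face = WRYR

Answer: W R Y R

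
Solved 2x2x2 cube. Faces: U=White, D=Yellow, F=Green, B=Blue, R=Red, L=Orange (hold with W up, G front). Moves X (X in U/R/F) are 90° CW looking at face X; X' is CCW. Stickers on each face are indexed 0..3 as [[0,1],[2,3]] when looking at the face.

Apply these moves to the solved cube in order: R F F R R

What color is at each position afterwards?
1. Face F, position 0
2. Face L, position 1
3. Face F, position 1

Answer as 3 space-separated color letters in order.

Answer: Y R W

Derivation:
After move 1 (R): R=RRRR U=WGWG F=GYGY D=YBYB B=WBWB
After move 2 (F): F=GGYY U=WGOO R=WRGR D=RRYB L=OYOB
After move 3 (F): F=YGYG U=WGBY R=OROR D=GWYB L=OROR
After move 4 (R): R=OORR U=WGBG F=YWYB D=GWYW B=YBGB
After move 5 (R): R=RORO U=WWBB F=YWYW D=GGYY B=GBGB
Query 1: F[0] = Y
Query 2: L[1] = R
Query 3: F[1] = W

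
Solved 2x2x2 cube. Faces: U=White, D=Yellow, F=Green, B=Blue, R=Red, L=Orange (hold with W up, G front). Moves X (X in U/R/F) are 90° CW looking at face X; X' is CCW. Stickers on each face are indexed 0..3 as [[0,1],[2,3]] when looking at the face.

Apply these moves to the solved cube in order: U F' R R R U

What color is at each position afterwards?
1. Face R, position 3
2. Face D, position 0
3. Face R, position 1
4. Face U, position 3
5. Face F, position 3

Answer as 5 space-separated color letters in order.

Answer: Y G O B R

Derivation:
After move 1 (U): U=WWWW F=RRGG R=BBRR B=OOBB L=GGOO
After move 2 (F'): F=RGRG U=WWBR R=YBYR D=GOYY L=GWOW
After move 3 (R): R=YYRB U=WGBG F=RORY D=GBYO B=ROWB
After move 4 (R): R=RYBY U=WOBY F=RBRO D=GWYR B=GOGB
After move 5 (R): R=BRYY U=WBBO F=RWRR D=GGYG B=YOOB
After move 6 (U): U=BWOB F=BRRR R=YOYY B=GWOB L=RWOW
Query 1: R[3] = Y
Query 2: D[0] = G
Query 3: R[1] = O
Query 4: U[3] = B
Query 5: F[3] = R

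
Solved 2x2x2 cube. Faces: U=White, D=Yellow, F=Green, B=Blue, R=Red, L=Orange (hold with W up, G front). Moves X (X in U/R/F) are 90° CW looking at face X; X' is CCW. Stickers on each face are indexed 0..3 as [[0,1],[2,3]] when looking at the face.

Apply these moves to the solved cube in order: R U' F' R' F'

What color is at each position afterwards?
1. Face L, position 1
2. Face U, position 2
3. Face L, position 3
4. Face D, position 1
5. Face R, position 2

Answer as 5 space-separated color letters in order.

After move 1 (R): R=RRRR U=WGWG F=GYGY D=YBYB B=WBWB
After move 2 (U'): U=GGWW F=OOGY R=GYRR B=RRWB L=WBOO
After move 3 (F'): F=OYOG U=GGGR R=BYYR D=BOYB L=WWOW
After move 4 (R'): R=YRBY U=GWGR F=OGOR D=BYYG B=BROB
After move 5 (F'): F=GROO U=GWYB R=YRBY D=WWYG L=WROG
Query 1: L[1] = R
Query 2: U[2] = Y
Query 3: L[3] = G
Query 4: D[1] = W
Query 5: R[2] = B

Answer: R Y G W B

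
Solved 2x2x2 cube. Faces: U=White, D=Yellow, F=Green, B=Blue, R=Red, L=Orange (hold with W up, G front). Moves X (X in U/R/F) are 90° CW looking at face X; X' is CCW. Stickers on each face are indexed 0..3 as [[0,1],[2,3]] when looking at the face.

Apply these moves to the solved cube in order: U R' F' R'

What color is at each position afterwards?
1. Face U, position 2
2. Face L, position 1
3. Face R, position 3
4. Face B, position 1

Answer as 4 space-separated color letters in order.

After move 1 (U): U=WWWW F=RRGG R=BBRR B=OOBB L=GGOO
After move 2 (R'): R=BRBR U=WBWO F=RWGW D=YRYG B=YOYB
After move 3 (F'): F=WWRG U=WBBB R=RRYR D=GOYG L=GOOW
After move 4 (R'): R=RRRY U=WYBY F=WBRB D=GWYG B=GOOB
Query 1: U[2] = B
Query 2: L[1] = O
Query 3: R[3] = Y
Query 4: B[1] = O

Answer: B O Y O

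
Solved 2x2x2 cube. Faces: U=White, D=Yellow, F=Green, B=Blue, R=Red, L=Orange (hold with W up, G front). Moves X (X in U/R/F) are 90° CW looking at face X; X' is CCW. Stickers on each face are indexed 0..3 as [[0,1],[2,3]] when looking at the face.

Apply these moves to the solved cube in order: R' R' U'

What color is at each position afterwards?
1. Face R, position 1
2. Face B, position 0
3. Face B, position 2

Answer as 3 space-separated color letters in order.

After move 1 (R'): R=RRRR U=WBWB F=GWGW D=YGYG B=YBYB
After move 2 (R'): R=RRRR U=WYWY F=GBGB D=YWYW B=GBGB
After move 3 (U'): U=YYWW F=OOGB R=GBRR B=RRGB L=GBOO
Query 1: R[1] = B
Query 2: B[0] = R
Query 3: B[2] = G

Answer: B R G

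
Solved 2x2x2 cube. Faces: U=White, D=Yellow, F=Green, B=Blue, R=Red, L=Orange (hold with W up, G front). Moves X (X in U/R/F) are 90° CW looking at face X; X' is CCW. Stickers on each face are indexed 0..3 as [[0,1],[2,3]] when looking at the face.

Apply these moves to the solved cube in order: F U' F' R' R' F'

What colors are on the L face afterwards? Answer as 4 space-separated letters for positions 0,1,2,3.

Answer: B Y O G

Derivation:
After move 1 (F): F=GGGG U=WWOO R=WRWR D=RRYY L=OYOY
After move 2 (U'): U=WOWO F=OYGG R=GGWR B=WRBB L=BBOY
After move 3 (F'): F=YGOG U=WOGW R=RGRR D=BYYY L=BOOW
After move 4 (R'): R=GRRR U=WBGW F=YOOW D=BGYG B=YRYB
After move 5 (R'): R=RRGR U=WYGY F=YBOW D=BOYW B=GRGB
After move 6 (F'): F=BWYO U=WYRG R=ORBR D=OWYW L=BYOG
Query: L face = BYOG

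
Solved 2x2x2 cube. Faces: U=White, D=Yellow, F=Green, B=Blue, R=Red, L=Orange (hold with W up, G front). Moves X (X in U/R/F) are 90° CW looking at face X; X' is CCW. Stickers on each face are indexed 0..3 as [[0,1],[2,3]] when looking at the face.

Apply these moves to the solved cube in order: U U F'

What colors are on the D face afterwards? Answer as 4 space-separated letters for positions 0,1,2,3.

After move 1 (U): U=WWWW F=RRGG R=BBRR B=OOBB L=GGOO
After move 2 (U): U=WWWW F=BBGG R=OORR B=GGBB L=RROO
After move 3 (F'): F=BGBG U=WWOR R=YOYR D=ROYY L=RWOW
Query: D face = ROYY

Answer: R O Y Y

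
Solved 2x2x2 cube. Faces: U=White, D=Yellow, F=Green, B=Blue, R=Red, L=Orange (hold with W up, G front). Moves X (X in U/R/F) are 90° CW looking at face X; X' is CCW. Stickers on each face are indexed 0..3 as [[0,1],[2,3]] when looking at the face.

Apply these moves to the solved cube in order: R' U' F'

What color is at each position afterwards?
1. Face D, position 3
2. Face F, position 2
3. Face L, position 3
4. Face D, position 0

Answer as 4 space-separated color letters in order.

Answer: G O W B

Derivation:
After move 1 (R'): R=RRRR U=WBWB F=GWGW D=YGYG B=YBYB
After move 2 (U'): U=BBWW F=OOGW R=GWRR B=RRYB L=YBOO
After move 3 (F'): F=OWOG U=BBGR R=GWYR D=BOYG L=YWOW
Query 1: D[3] = G
Query 2: F[2] = O
Query 3: L[3] = W
Query 4: D[0] = B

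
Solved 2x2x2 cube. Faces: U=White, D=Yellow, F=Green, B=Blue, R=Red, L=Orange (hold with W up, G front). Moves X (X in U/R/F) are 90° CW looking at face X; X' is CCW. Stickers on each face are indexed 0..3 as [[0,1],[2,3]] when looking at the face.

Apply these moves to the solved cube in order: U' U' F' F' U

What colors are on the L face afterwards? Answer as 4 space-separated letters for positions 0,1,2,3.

Answer: G G O O

Derivation:
After move 1 (U'): U=WWWW F=OOGG R=GGRR B=RRBB L=BBOO
After move 2 (U'): U=WWWW F=BBGG R=OORR B=GGBB L=RROO
After move 3 (F'): F=BGBG U=WWOR R=YOYR D=ROYY L=RWOW
After move 4 (F'): F=GGBB U=WWYY R=OORR D=WWYY L=RROO
After move 5 (U): U=YWYW F=OOBB R=GGRR B=RRBB L=GGOO
Query: L face = GGOO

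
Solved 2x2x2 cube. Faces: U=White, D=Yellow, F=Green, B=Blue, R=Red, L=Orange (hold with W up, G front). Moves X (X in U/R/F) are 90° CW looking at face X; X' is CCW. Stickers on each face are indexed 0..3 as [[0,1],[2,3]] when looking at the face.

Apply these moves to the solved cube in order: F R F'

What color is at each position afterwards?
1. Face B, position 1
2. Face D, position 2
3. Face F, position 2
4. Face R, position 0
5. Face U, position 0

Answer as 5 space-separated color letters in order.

After move 1 (F): F=GGGG U=WWOO R=WRWR D=RRYY L=OYOY
After move 2 (R): R=WWRR U=WGOG F=GRGY D=RBYB B=OBWB
After move 3 (F'): F=RYGG U=WGWR R=BWRR D=YYYB L=OGOO
Query 1: B[1] = B
Query 2: D[2] = Y
Query 3: F[2] = G
Query 4: R[0] = B
Query 5: U[0] = W

Answer: B Y G B W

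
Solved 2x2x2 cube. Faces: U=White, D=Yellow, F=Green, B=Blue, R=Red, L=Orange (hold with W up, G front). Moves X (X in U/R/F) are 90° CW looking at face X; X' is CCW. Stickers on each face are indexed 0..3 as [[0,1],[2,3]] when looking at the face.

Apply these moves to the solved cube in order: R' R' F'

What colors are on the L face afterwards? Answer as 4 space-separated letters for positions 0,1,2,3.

Answer: O Y O W

Derivation:
After move 1 (R'): R=RRRR U=WBWB F=GWGW D=YGYG B=YBYB
After move 2 (R'): R=RRRR U=WYWY F=GBGB D=YWYW B=GBGB
After move 3 (F'): F=BBGG U=WYRR R=WRYR D=OOYW L=OYOW
Query: L face = OYOW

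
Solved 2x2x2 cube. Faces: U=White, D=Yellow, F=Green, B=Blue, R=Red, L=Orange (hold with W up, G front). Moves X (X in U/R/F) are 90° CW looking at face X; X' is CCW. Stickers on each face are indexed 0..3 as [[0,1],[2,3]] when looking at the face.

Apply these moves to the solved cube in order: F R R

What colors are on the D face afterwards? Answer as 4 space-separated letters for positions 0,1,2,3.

After move 1 (F): F=GGGG U=WWOO R=WRWR D=RRYY L=OYOY
After move 2 (R): R=WWRR U=WGOG F=GRGY D=RBYB B=OBWB
After move 3 (R): R=RWRW U=WROY F=GBGB D=RWYO B=GBGB
Query: D face = RWYO

Answer: R W Y O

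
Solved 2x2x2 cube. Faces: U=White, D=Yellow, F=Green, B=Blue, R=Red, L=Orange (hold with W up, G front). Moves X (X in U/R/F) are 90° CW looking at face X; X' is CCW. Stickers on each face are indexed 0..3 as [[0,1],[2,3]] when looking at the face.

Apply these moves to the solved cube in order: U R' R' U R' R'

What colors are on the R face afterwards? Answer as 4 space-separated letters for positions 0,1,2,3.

Answer: B B O G

Derivation:
After move 1 (U): U=WWWW F=RRGG R=BBRR B=OOBB L=GGOO
After move 2 (R'): R=BRBR U=WBWO F=RWGW D=YRYG B=YOYB
After move 3 (R'): R=RRBB U=WYWY F=RBGO D=YWYW B=GORB
After move 4 (U): U=WWYY F=RRGO R=GOBB B=GGRB L=RBOO
After move 5 (R'): R=OBGB U=WRYG F=RWGY D=YRYO B=WGWB
After move 6 (R'): R=BBOG U=WWYW F=RRGG D=YWYY B=OGRB
Query: R face = BBOG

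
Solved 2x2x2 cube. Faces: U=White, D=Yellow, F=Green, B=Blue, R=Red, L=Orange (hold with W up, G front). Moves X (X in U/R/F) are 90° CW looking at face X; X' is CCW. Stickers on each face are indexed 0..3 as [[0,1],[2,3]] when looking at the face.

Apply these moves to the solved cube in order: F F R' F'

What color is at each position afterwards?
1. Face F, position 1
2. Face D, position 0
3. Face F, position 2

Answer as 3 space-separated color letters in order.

After move 1 (F): F=GGGG U=WWOO R=WRWR D=RRYY L=OYOY
After move 2 (F): F=GGGG U=WWYY R=OROR D=WWYY L=OROR
After move 3 (R'): R=RROO U=WBYB F=GWGY D=WGYG B=YBWB
After move 4 (F'): F=WYGG U=WBRO R=GRWO D=RRYG L=OBOY
Query 1: F[1] = Y
Query 2: D[0] = R
Query 3: F[2] = G

Answer: Y R G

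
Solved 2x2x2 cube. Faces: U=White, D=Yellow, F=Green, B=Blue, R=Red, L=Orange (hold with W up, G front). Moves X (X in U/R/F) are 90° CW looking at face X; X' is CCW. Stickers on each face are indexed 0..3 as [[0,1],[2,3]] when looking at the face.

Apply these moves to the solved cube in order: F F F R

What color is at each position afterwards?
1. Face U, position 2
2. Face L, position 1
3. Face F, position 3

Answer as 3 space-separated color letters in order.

Answer: R W Y

Derivation:
After move 1 (F): F=GGGG U=WWOO R=WRWR D=RRYY L=OYOY
After move 2 (F): F=GGGG U=WWYY R=OROR D=WWYY L=OROR
After move 3 (F): F=GGGG U=WWRR R=YRYR D=OOYY L=OWOW
After move 4 (R): R=YYRR U=WGRG F=GOGY D=OBYB B=RBWB
Query 1: U[2] = R
Query 2: L[1] = W
Query 3: F[3] = Y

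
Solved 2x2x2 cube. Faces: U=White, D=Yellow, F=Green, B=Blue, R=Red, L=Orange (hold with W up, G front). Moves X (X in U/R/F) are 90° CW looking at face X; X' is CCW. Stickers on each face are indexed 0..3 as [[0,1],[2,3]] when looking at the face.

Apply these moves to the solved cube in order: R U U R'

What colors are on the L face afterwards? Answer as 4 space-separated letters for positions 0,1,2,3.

Answer: R R O O

Derivation:
After move 1 (R): R=RRRR U=WGWG F=GYGY D=YBYB B=WBWB
After move 2 (U): U=WWGG F=RRGY R=WBRR B=OOWB L=GYOO
After move 3 (U): U=GWGW F=WBGY R=OORR B=GYWB L=RROO
After move 4 (R'): R=OROR U=GWGG F=WWGW D=YBYY B=BYBB
Query: L face = RROO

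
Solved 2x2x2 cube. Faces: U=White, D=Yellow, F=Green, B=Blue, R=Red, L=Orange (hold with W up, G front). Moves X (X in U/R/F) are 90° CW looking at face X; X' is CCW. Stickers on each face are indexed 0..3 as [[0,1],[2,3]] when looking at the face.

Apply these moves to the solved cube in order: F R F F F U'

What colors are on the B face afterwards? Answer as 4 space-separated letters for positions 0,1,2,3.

Answer: B W W B

Derivation:
After move 1 (F): F=GGGG U=WWOO R=WRWR D=RRYY L=OYOY
After move 2 (R): R=WWRR U=WGOG F=GRGY D=RBYB B=OBWB
After move 3 (F): F=GGYR U=WGYY R=OWGR D=RWYB L=OROB
After move 4 (F): F=YGRG U=WGBR R=YWYR D=GOYB L=OROW
After move 5 (F): F=RYGG U=WGWR R=BWRR D=YYYB L=OGOO
After move 6 (U'): U=GRWW F=OGGG R=RYRR B=BWWB L=OBOO
Query: B face = BWWB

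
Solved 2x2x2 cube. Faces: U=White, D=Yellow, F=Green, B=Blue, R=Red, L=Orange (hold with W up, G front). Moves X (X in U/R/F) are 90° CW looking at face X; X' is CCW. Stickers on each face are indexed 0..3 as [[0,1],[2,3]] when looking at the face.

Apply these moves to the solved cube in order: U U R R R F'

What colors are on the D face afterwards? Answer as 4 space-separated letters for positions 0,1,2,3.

After move 1 (U): U=WWWW F=RRGG R=BBRR B=OOBB L=GGOO
After move 2 (U): U=WWWW F=BBGG R=OORR B=GGBB L=RROO
After move 3 (R): R=RORO U=WBWG F=BYGY D=YBYG B=WGWB
After move 4 (R): R=RROO U=WYWY F=BBGG D=YWYW B=GGBB
After move 5 (R): R=OROR U=WBWG F=BWGW D=YBYG B=YGYB
After move 6 (F'): F=WWBG U=WBOO R=BRYR D=ROYG L=RGOW
Query: D face = ROYG

Answer: R O Y G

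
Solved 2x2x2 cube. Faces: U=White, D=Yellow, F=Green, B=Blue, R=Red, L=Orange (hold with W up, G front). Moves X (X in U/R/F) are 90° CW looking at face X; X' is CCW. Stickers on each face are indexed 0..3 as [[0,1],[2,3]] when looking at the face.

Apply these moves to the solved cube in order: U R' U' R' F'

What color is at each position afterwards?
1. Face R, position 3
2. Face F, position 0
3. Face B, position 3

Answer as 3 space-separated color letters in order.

After move 1 (U): U=WWWW F=RRGG R=BBRR B=OOBB L=GGOO
After move 2 (R'): R=BRBR U=WBWO F=RWGW D=YRYG B=YOYB
After move 3 (U'): U=BOWW F=GGGW R=RWBR B=BRYB L=YOOO
After move 4 (R'): R=WRRB U=BYWB F=GOGW D=YGYW B=GRRB
After move 5 (F'): F=OWGG U=BYWR R=GRYB D=OOYW L=YBOW
Query 1: R[3] = B
Query 2: F[0] = O
Query 3: B[3] = B

Answer: B O B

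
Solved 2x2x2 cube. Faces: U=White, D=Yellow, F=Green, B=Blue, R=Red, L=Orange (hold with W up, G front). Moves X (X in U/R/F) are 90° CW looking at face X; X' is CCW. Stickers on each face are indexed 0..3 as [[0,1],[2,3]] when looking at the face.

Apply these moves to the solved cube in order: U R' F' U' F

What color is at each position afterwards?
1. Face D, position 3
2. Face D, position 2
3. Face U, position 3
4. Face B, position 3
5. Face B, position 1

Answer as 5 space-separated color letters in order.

After move 1 (U): U=WWWW F=RRGG R=BBRR B=OOBB L=GGOO
After move 2 (R'): R=BRBR U=WBWO F=RWGW D=YRYG B=YOYB
After move 3 (F'): F=WWRG U=WBBB R=RRYR D=GOYG L=GOOW
After move 4 (U'): U=BBWB F=GORG R=WWYR B=RRYB L=YOOW
After move 5 (F): F=RGGO U=BBWO R=WWBR D=YWYG L=YGOO
Query 1: D[3] = G
Query 2: D[2] = Y
Query 3: U[3] = O
Query 4: B[3] = B
Query 5: B[1] = R

Answer: G Y O B R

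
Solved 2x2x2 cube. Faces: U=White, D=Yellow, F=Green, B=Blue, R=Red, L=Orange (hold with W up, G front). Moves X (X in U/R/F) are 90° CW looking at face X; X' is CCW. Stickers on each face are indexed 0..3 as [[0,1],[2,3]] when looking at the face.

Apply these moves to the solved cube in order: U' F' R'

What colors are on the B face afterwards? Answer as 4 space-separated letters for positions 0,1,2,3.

After move 1 (U'): U=WWWW F=OOGG R=GGRR B=RRBB L=BBOO
After move 2 (F'): F=OGOG U=WWGR R=YGYR D=BOYY L=BWOW
After move 3 (R'): R=GRYY U=WBGR F=OWOR D=BGYG B=YROB
Query: B face = YROB

Answer: Y R O B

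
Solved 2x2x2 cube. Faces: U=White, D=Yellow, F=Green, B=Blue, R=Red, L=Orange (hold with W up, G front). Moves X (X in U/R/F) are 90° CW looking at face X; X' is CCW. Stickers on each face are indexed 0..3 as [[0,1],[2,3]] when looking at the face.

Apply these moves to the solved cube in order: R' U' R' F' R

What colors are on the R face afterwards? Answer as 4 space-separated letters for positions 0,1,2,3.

Answer: Y O R R

Derivation:
After move 1 (R'): R=RRRR U=WBWB F=GWGW D=YGYG B=YBYB
After move 2 (U'): U=BBWW F=OOGW R=GWRR B=RRYB L=YBOO
After move 3 (R'): R=WRGR U=BYWR F=OBGW D=YOYW B=GRGB
After move 4 (F'): F=BWOG U=BYWG R=ORYR D=BOYW L=YROW
After move 5 (R): R=YORR U=BWWG F=BOOW D=BGYG B=GRYB
Query: R face = YORR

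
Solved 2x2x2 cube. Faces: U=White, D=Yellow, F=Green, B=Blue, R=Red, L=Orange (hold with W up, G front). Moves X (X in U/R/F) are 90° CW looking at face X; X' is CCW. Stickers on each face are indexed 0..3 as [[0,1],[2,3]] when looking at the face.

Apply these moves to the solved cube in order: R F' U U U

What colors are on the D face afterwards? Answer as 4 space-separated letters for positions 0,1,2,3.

After move 1 (R): R=RRRR U=WGWG F=GYGY D=YBYB B=WBWB
After move 2 (F'): F=YYGG U=WGRR R=BRYR D=OOYB L=OGOW
After move 3 (U): U=RWRG F=BRGG R=WBYR B=OGWB L=YYOW
After move 4 (U): U=RRGW F=WBGG R=OGYR B=YYWB L=BROW
After move 5 (U): U=GRWR F=OGGG R=YYYR B=BRWB L=WBOW
Query: D face = OOYB

Answer: O O Y B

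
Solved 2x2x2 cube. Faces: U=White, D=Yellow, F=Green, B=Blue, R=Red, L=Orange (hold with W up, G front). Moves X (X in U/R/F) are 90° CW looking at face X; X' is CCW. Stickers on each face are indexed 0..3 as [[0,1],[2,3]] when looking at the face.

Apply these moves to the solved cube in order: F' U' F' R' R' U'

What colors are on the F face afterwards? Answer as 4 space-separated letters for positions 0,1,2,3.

After move 1 (F'): F=GGGG U=WWRR R=YRYR D=OOYY L=OWOW
After move 2 (U'): U=WRWR F=OWGG R=GGYR B=YRBB L=BBOW
After move 3 (F'): F=WGOG U=WRGY R=OGOR D=BWYY L=BROW
After move 4 (R'): R=GROO U=WBGY F=WROY D=BGYG B=YRWB
After move 5 (R'): R=ROGO U=WWGY F=WBOY D=BRYY B=GRGB
After move 6 (U'): U=WYWG F=BROY R=WBGO B=ROGB L=GROW
Query: F face = BROY

Answer: B R O Y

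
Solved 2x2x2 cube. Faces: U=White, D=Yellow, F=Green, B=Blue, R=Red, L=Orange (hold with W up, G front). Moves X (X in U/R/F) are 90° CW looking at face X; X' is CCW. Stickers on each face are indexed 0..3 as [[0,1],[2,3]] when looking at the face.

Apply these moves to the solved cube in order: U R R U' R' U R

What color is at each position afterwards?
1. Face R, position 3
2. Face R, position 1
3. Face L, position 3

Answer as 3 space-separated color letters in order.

After move 1 (U): U=WWWW F=RRGG R=BBRR B=OOBB L=GGOO
After move 2 (R): R=RBRB U=WRWG F=RYGY D=YBYO B=WOWB
After move 3 (R): R=RRBB U=WYWY F=RBGO D=YWYW B=GORB
After move 4 (U'): U=YYWW F=GGGO R=RBBB B=RRRB L=GOOO
After move 5 (R'): R=BBRB U=YRWR F=GYGW D=YGYO B=WRWB
After move 6 (U): U=WYRR F=BBGW R=WRRB B=GOWB L=GYOO
After move 7 (R): R=RWBR U=WBRW F=BGGO D=YWYG B=ROYB
Query 1: R[3] = R
Query 2: R[1] = W
Query 3: L[3] = O

Answer: R W O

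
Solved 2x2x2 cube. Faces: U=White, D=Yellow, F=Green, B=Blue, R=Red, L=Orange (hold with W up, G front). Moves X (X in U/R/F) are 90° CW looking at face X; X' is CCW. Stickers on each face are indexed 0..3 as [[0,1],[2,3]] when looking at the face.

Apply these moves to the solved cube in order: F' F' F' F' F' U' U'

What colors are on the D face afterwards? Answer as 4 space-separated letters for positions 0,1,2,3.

Answer: O O Y Y

Derivation:
After move 1 (F'): F=GGGG U=WWRR R=YRYR D=OOYY L=OWOW
After move 2 (F'): F=GGGG U=WWYY R=OROR D=WWYY L=OROR
After move 3 (F'): F=GGGG U=WWOO R=WRWR D=RRYY L=OYOY
After move 4 (F'): F=GGGG U=WWWW R=RRRR D=YYYY L=OOOO
After move 5 (F'): F=GGGG U=WWRR R=YRYR D=OOYY L=OWOW
After move 6 (U'): U=WRWR F=OWGG R=GGYR B=YRBB L=BBOW
After move 7 (U'): U=RRWW F=BBGG R=OWYR B=GGBB L=YROW
Query: D face = OOYY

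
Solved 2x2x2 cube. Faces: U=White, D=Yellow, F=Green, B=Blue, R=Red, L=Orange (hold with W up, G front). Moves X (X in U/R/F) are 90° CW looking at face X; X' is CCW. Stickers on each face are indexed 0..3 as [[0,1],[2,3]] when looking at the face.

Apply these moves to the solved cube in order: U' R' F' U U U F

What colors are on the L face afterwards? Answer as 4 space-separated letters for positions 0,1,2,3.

After move 1 (U'): U=WWWW F=OOGG R=GGRR B=RRBB L=BBOO
After move 2 (R'): R=GRGR U=WBWR F=OWGW D=YOYG B=YRYB
After move 3 (F'): F=WWOG U=WBGG R=ORYR D=BOYG L=BROW
After move 4 (U): U=GWGB F=OROG R=YRYR B=BRYB L=WWOW
After move 5 (U): U=GGBW F=YROG R=BRYR B=WWYB L=OROW
After move 6 (U): U=BGWG F=BROG R=WWYR B=ORYB L=YROW
After move 7 (F): F=OBGR U=BGWR R=WWGR D=YWYG L=YBOO
Query: L face = YBOO

Answer: Y B O O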